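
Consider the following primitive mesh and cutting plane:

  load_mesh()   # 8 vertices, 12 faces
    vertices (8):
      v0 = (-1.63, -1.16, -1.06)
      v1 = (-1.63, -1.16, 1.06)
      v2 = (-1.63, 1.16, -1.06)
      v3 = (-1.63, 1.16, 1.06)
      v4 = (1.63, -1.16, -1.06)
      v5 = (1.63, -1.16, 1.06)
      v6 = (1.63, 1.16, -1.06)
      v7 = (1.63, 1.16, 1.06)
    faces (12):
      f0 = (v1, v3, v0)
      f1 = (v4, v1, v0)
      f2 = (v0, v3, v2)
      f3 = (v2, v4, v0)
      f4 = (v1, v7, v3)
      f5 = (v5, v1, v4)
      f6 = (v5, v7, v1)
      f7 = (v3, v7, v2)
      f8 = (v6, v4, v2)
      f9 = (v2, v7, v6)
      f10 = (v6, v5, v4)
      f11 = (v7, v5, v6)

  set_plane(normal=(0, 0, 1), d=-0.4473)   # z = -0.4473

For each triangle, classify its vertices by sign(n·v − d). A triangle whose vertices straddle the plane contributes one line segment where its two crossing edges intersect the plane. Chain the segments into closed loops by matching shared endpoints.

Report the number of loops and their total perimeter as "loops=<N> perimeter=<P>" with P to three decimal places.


Straddling triangles (8 of 12):
  (v1,v3,v0) [++-] → (-1.63, -0.489498, -0.4473)–(-1.63, -1.16, -0.4473)  len=0.6705
  (v4,v1,v0) [-+-] → (0.687829, -1.16, -0.4473)–(-1.63, -1.16, -0.4473)  len=2.3178
  (v0,v3,v2) [-+-] → (-1.63, -0.489498, -0.4473)–(-1.63, 1.16, -0.4473)  len=1.6495
  (v5,v1,v4) [++-] → (0.687829, -1.16, -0.4473)–(1.63, -1.16, -0.4473)  len=0.9422
  (v3,v7,v2) [++-] → (-0.687829, 1.16, -0.4473)–(-1.63, 1.16, -0.4473)  len=0.9422
  (v2,v7,v6) [-+-] → (-0.687829, 1.16, -0.4473)–(1.63, 1.16, -0.4473)  len=2.3178
  (v6,v5,v4) [-+-] → (1.63, 0.489498, -0.4473)–(1.63, -1.16, -0.4473)  len=1.6495
  (v7,v5,v6) [++-] → (1.63, 0.489498, -0.4473)–(1.63, 1.16, -0.4473)  len=0.6705

Chained into 1 loop(s):
  loop 1: 8 segments, perimeter = 11.1600
Total perimeter = 11.160

loops=1 perimeter=11.160


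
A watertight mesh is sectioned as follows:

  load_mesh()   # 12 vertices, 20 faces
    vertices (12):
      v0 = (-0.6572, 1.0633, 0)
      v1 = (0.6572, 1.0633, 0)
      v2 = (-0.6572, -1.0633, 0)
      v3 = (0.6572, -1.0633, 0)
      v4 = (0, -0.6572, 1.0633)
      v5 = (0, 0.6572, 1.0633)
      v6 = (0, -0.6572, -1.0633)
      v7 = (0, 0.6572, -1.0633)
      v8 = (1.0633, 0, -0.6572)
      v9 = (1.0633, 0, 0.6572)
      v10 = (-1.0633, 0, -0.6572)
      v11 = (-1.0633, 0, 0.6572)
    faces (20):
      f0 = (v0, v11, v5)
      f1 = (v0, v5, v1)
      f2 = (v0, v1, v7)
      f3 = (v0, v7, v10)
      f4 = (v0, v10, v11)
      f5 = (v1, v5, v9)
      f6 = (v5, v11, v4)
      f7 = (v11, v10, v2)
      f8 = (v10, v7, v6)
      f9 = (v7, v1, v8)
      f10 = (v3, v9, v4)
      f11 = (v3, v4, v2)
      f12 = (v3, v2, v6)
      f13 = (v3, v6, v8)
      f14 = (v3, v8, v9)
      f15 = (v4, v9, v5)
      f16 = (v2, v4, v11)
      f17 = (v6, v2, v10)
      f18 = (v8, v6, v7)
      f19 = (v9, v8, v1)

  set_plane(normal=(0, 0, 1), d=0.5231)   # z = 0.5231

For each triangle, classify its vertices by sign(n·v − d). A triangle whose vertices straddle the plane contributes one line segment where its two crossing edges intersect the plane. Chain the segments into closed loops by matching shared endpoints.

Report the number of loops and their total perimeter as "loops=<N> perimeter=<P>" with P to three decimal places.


loops=1 perimeter=5.922

Straddling triangles (10 of 20):
  (v0,v11,v5) [-++] → (-0.980436, 0.216964, 0.5231)–(-0.333885, 0.863515, 0.5231)  len=0.9144
  (v0,v5,v1) [-+-] → (-0.333885, 0.863515, 0.5231)–(0.333885, 0.863515, 0.5231)  len=0.6678
  (v0,v10,v11) [--+] → (-1.0633, 0, 0.5231)–(-0.980436, 0.216964, 0.5231)  len=0.2322
  (v1,v5,v9) [-++] → (0.333885, 0.863515, 0.5231)–(0.980436, 0.216964, 0.5231)  len=0.9144
  (v11,v10,v2) [+--] → (-1.0633, 0, 0.5231)–(-0.980436, -0.216964, 0.5231)  len=0.2322
  (v3,v9,v4) [-++] → (0.980436, -0.216964, 0.5231)–(0.333885, -0.863515, 0.5231)  len=0.9144
  (v3,v4,v2) [-+-] → (0.333885, -0.863515, 0.5231)–(-0.333885, -0.863515, 0.5231)  len=0.6678
  (v3,v8,v9) [--+] → (1.0633, 0, 0.5231)–(0.980436, -0.216964, 0.5231)  len=0.2322
  (v2,v4,v11) [-++] → (-0.333885, -0.863515, 0.5231)–(-0.980436, -0.216964, 0.5231)  len=0.9144
  (v9,v8,v1) [+--] → (1.0633, 0, 0.5231)–(0.980436, 0.216964, 0.5231)  len=0.2322

Chained into 1 loop(s):
  loop 1: 10 segments, perimeter = 5.9220
Total perimeter = 5.922


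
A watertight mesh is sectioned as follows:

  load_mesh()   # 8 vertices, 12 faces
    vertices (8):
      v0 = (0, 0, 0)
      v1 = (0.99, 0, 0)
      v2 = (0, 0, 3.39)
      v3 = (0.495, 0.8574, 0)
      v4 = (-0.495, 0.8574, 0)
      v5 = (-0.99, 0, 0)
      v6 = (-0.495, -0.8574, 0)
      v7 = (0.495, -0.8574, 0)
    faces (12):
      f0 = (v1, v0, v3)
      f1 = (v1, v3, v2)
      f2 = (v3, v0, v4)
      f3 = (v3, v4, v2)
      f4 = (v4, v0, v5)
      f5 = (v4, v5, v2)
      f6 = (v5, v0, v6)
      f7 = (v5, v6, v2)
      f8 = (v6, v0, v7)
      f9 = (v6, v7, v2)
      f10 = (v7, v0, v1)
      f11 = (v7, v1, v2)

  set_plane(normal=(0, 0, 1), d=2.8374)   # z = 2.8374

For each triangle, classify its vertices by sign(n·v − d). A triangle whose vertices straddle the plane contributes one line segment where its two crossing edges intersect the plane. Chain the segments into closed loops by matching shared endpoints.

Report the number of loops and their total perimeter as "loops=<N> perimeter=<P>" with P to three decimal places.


loops=1 perimeter=0.968

Straddling triangles (6 of 12):
  (v1,v3,v2) [--+] → (0.0806894, 0.139764, 2.8374)–(0.161379, 0, 2.8374)  len=0.1614
  (v3,v4,v2) [--+] → (-0.0806894, 0.139764, 2.8374)–(0.0806894, 0.139764, 2.8374)  len=0.1614
  (v4,v5,v2) [--+] → (-0.161379, 0, 2.8374)–(-0.0806894, 0.139764, 2.8374)  len=0.1614
  (v5,v6,v2) [--+] → (-0.0806894, -0.139764, 2.8374)–(-0.161379, 0, 2.8374)  len=0.1614
  (v6,v7,v2) [--+] → (0.0806894, -0.139764, 2.8374)–(-0.0806894, -0.139764, 2.8374)  len=0.1614
  (v7,v1,v2) [--+] → (0.161379, 0, 2.8374)–(0.0806894, -0.139764, 2.8374)  len=0.1614

Chained into 1 loop(s):
  loop 1: 6 segments, perimeter = 0.9683
Total perimeter = 0.968


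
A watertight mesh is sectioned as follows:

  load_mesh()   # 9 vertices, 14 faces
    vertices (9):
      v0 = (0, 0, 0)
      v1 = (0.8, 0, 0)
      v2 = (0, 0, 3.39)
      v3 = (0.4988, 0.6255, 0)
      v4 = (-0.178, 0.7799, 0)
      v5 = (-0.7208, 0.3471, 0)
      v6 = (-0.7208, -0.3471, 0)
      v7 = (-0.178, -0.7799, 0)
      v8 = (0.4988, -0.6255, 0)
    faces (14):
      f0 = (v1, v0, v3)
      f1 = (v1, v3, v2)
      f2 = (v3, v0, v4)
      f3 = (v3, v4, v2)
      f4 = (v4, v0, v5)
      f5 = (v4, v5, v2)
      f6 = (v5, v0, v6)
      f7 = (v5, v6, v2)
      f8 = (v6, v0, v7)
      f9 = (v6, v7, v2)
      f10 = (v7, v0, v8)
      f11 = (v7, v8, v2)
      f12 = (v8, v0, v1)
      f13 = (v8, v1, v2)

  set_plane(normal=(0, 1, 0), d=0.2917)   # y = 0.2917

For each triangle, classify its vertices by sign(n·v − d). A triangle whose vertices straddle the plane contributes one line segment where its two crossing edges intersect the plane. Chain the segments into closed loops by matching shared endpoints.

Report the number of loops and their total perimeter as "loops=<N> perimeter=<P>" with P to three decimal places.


loops=1 perimeter=5.896

Straddling triangles (8 of 14):
  (v1,v0,v3) [--+] → (0.232614, 0.2917, 0)–(0.659536, 0.2917, 0)  len=0.4269
  (v1,v3,v2) [-+-] → (0.659536, 0.2917, 0)–(0.232614, 0.2917, 1.80908)  len=1.8588
  (v3,v0,v4) [+-+] → (0.232614, 0.2917, 0)–(-0.066576, 0.2917, 0)  len=0.2992
  (v3,v4,v2) [++-] → (-0.066576, 0.2917, 2.12206)–(0.232614, 0.2917, 1.80908)  len=0.4330
  (v4,v0,v5) [+-+] → (-0.066576, 0.2917, 0)–(-0.605754, 0.2917, 0)  len=0.5392
  (v4,v5,v2) [++-] → (-0.605754, 0.2917, 0.541072)–(-0.066576, 0.2917, 2.12206)  len=1.6704
  (v5,v0,v6) [+--] → (-0.605754, 0.2917, 0)–(-0.7208, 0.2917, 0)  len=0.1150
  (v5,v6,v2) [+--] → (-0.7208, 0.2917, 0)–(-0.605754, 0.2917, 0.541072)  len=0.5532

Chained into 1 loop(s):
  loop 1: 8 segments, perimeter = 5.8957
Total perimeter = 5.896


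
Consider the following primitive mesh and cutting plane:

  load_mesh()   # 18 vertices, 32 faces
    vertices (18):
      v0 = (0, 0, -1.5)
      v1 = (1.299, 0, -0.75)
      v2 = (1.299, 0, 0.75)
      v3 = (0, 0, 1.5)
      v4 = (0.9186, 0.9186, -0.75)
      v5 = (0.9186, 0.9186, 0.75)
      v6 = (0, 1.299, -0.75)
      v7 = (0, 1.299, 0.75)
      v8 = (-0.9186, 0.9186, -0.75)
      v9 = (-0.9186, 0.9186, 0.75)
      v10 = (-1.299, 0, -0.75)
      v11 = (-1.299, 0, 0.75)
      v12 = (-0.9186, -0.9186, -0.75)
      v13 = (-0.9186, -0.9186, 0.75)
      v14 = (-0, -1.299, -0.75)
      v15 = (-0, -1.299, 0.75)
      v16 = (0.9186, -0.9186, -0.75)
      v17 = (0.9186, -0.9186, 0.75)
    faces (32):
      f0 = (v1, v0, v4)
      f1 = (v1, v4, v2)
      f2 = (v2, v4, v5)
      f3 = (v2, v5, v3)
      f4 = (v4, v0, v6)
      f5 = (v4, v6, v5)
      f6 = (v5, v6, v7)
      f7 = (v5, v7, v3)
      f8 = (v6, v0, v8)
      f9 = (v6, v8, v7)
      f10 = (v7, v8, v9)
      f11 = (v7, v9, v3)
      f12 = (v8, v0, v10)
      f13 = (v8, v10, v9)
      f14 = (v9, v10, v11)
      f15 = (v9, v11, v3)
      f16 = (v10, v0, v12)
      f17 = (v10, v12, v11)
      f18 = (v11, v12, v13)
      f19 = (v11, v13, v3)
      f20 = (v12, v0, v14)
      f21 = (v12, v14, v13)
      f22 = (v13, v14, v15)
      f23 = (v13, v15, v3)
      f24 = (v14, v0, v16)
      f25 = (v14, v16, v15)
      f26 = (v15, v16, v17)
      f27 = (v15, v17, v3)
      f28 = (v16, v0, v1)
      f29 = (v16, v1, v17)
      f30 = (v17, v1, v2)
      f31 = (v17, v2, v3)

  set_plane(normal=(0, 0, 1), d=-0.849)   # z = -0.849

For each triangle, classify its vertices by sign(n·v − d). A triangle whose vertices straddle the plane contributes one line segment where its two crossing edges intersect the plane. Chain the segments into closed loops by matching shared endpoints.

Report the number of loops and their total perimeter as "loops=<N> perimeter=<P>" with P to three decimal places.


loops=1 perimeter=6.904

Straddling triangles (8 of 32):
  (v1,v0,v4) [+-+] → (1.12753, 0, -0.849)–(0.797345, 0.797345, -0.849)  len=0.8630
  (v4,v0,v6) [+-+] → (0.797345, 0.797345, -0.849)–(0, 1.12753, -0.849)  len=0.8630
  (v6,v0,v8) [+-+] → (0, 1.12753, -0.849)–(-0.797345, 0.797345, -0.849)  len=0.8630
  (v8,v0,v10) [+-+] → (-0.797345, 0.797345, -0.849)–(-1.12753, 0, -0.849)  len=0.8630
  (v10,v0,v12) [+-+] → (-1.12753, 0, -0.849)–(-0.797345, -0.797345, -0.849)  len=0.8630
  (v12,v0,v14) [+-+] → (-0.797345, -0.797345, -0.849)–(0, -1.12753, -0.849)  len=0.8630
  (v14,v0,v16) [+-+] → (0, -1.12753, -0.849)–(0.797345, -0.797345, -0.849)  len=0.8630
  (v16,v0,v1) [+-+] → (0.797345, -0.797345, -0.849)–(1.12753, 0, -0.849)  len=0.8630

Chained into 1 loop(s):
  loop 1: 8 segments, perimeter = 6.9041
Total perimeter = 6.904


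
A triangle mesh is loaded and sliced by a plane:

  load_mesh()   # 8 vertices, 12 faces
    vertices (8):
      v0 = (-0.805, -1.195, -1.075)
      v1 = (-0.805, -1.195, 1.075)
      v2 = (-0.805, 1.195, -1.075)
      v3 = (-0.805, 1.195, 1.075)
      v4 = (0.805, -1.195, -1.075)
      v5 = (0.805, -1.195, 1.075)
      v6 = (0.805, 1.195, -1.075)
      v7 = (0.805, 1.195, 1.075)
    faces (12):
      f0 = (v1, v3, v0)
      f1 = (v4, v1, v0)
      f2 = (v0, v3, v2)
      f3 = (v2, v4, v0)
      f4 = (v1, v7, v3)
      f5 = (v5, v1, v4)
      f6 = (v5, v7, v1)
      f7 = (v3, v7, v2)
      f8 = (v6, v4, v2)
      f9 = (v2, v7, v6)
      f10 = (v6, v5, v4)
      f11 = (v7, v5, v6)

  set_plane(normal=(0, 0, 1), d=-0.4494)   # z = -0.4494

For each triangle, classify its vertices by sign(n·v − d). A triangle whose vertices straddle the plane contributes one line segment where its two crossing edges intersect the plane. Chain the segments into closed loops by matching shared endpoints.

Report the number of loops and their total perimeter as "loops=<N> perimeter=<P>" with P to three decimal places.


Straddling triangles (8 of 12):
  (v1,v3,v0) [++-] → (-0.805, -0.499566, -0.4494)–(-0.805, -1.195, -0.4494)  len=0.6954
  (v4,v1,v0) [-+-] → (0.336527, -1.195, -0.4494)–(-0.805, -1.195, -0.4494)  len=1.1415
  (v0,v3,v2) [-+-] → (-0.805, -0.499566, -0.4494)–(-0.805, 1.195, -0.4494)  len=1.6946
  (v5,v1,v4) [++-] → (0.336527, -1.195, -0.4494)–(0.805, -1.195, -0.4494)  len=0.4685
  (v3,v7,v2) [++-] → (-0.336527, 1.195, -0.4494)–(-0.805, 1.195, -0.4494)  len=0.4685
  (v2,v7,v6) [-+-] → (-0.336527, 1.195, -0.4494)–(0.805, 1.195, -0.4494)  len=1.1415
  (v6,v5,v4) [-+-] → (0.805, 0.499566, -0.4494)–(0.805, -1.195, -0.4494)  len=1.6946
  (v7,v5,v6) [++-] → (0.805, 0.499566, -0.4494)–(0.805, 1.195, -0.4494)  len=0.6954

Chained into 1 loop(s):
  loop 1: 8 segments, perimeter = 8.0000
Total perimeter = 8.000

loops=1 perimeter=8.000


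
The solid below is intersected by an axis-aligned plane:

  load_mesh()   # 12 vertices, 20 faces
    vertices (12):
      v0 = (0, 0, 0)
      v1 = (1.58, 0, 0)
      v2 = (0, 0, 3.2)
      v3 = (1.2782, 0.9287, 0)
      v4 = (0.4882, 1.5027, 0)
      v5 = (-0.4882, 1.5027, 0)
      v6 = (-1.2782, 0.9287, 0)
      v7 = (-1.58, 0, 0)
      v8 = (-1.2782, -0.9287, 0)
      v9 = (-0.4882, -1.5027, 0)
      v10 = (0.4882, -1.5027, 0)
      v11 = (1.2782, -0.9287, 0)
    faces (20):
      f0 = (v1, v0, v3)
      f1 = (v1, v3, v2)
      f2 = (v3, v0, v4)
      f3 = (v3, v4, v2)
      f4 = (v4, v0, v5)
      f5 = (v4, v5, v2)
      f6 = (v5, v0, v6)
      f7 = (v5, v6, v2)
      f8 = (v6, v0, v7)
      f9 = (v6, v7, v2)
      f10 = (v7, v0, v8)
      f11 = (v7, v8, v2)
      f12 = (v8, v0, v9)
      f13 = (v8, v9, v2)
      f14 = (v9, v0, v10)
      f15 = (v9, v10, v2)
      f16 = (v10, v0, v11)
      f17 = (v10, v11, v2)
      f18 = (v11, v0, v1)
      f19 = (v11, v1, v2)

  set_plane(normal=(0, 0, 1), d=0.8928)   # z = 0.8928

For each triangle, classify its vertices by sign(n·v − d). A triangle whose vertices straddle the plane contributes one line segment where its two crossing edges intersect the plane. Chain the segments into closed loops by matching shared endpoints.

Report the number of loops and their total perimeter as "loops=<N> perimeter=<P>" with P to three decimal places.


Straddling triangles (10 of 20):
  (v1,v3,v2) [--+] → (0.921582, 0.669593, 0.8928)–(1.13918, 0, 0.8928)  len=0.7041
  (v3,v4,v2) [--+] → (0.351992, 1.08345, 0.8928)–(0.921582, 0.669593, 0.8928)  len=0.7041
  (v4,v5,v2) [--+] → (-0.351992, 1.08345, 0.8928)–(0.351992, 1.08345, 0.8928)  len=0.7040
  (v5,v6,v2) [--+] → (-0.921582, 0.669593, 0.8928)–(-0.351992, 1.08345, 0.8928)  len=0.7041
  (v6,v7,v2) [--+] → (-1.13918, 0, 0.8928)–(-0.921582, 0.669593, 0.8928)  len=0.7041
  (v7,v8,v2) [--+] → (-0.921582, -0.669593, 0.8928)–(-1.13918, 0, 0.8928)  len=0.7041
  (v8,v9,v2) [--+] → (-0.351992, -1.08345, 0.8928)–(-0.921582, -0.669593, 0.8928)  len=0.7041
  (v9,v10,v2) [--+] → (0.351992, -1.08345, 0.8928)–(-0.351992, -1.08345, 0.8928)  len=0.7040
  (v10,v11,v2) [--+] → (0.921582, -0.669593, 0.8928)–(0.351992, -1.08345, 0.8928)  len=0.7041
  (v11,v1,v2) [--+] → (1.13918, 0, 0.8928)–(0.921582, -0.669593, 0.8928)  len=0.7041

Chained into 1 loop(s):
  loop 1: 10 segments, perimeter = 7.0405
Total perimeter = 7.040

loops=1 perimeter=7.040


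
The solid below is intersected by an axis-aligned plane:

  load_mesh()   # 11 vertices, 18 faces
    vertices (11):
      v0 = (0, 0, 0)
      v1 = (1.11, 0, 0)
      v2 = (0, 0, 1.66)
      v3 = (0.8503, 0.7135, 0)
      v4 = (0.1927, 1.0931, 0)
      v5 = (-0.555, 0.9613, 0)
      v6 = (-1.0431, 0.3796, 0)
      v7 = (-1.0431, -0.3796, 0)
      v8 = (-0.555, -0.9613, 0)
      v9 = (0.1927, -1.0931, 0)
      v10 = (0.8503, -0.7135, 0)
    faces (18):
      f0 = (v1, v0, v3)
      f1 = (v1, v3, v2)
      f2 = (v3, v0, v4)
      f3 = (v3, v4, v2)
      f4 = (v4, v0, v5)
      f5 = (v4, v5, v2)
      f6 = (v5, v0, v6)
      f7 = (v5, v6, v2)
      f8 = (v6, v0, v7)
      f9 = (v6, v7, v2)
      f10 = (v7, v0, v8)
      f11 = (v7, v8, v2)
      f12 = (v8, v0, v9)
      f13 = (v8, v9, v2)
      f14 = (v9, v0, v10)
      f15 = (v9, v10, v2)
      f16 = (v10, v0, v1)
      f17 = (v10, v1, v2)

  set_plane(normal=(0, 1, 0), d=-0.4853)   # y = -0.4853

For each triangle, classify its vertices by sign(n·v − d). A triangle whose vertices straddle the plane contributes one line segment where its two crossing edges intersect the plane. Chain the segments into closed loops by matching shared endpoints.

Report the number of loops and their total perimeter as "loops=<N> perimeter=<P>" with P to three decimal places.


loops=1 perimeter=4.599

Straddling triangles (8 of 18):
  (v7,v0,v8) [++-] → (-0.280185, -0.4853, 0)–(-0.954408, -0.4853, 0)  len=0.6742
  (v7,v8,v2) [+-+] → (-0.954408, -0.4853, 0)–(-0.280185, -0.4853, 0.82197)  len=1.0631
  (v8,v0,v9) [-+-] → (-0.280185, -0.4853, 0)–(0.0855524, -0.4853, 0)  len=0.3657
  (v8,v9,v2) [--+] → (0.0855524, -0.4853, 0.923015)–(-0.280185, -0.4853, 0.82197)  len=0.3794
  (v9,v0,v10) [-+-] → (0.0855524, -0.4853, 0)–(0.578347, -0.4853, 0)  len=0.4928
  (v9,v10,v2) [--+] → (0.578347, -0.4853, 0.530921)–(0.0855524, -0.4853, 0.923015)  len=0.6297
  (v10,v0,v1) [-++] → (0.578347, -0.4853, 0)–(0.93336, -0.4853, 0)  len=0.3550
  (v10,v1,v2) [-++] → (0.93336, -0.4853, 0)–(0.578347, -0.4853, 0.530921)  len=0.6387

Chained into 1 loop(s):
  loop 1: 8 segments, perimeter = 4.5988
Total perimeter = 4.599


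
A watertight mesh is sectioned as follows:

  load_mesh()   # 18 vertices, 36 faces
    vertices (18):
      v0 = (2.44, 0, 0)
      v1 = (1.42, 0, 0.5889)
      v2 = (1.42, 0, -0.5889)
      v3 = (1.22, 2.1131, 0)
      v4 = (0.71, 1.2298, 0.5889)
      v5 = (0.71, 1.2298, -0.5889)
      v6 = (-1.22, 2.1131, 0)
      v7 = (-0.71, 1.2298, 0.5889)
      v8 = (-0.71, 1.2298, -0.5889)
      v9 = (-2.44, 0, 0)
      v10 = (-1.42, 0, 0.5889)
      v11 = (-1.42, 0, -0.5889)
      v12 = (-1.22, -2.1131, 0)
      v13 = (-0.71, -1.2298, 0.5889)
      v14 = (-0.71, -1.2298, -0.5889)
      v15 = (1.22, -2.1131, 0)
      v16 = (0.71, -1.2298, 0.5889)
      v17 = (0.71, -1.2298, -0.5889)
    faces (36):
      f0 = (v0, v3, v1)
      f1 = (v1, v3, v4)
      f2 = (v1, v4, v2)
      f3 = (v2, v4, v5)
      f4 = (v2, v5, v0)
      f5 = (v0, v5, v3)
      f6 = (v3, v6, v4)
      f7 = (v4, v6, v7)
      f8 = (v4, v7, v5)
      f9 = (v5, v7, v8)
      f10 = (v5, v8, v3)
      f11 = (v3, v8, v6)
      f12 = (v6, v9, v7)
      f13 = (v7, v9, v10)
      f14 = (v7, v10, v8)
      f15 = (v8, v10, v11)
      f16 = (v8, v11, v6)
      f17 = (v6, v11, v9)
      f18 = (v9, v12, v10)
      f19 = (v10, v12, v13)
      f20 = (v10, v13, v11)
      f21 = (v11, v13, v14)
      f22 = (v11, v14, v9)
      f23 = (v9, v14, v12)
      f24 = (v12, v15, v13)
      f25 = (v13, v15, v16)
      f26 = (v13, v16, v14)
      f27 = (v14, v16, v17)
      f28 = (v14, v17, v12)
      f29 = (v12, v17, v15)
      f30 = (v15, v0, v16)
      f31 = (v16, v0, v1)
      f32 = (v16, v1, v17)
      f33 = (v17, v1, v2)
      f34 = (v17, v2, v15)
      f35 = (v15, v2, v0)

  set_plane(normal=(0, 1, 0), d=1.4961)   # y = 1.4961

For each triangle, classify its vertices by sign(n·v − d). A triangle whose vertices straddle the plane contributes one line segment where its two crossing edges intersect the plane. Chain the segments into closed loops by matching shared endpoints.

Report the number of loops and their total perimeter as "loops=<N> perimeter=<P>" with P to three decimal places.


Straddling triangles (10 of 36):
  (v0,v3,v1) [-+-] → (1.57623, 1.4961, 0)–(1.2784, 1.4961, 0.171952)  len=0.3439
  (v1,v3,v4) [-+-] → (1.2784, 1.4961, 0.171952)–(0.863756, 1.4961, 0.411357)  len=0.4788
  (v0,v5,v3) [--+] → (0.863756, 1.4961, -0.411357)–(1.57623, 1.4961, 0)  len=0.8227
  (v3,v6,v4) [++-] → (0.128138, 1.4961, 0.411357)–(0.863756, 1.4961, 0.411357)  len=0.7356
  (v4,v6,v7) [-+-] → (0.128138, 1.4961, 0.411357)–(-0.863756, 1.4961, 0.411357)  len=0.9919
  (v5,v8,v3) [--+] → (-0.128138, 1.4961, -0.411357)–(0.863756, 1.4961, -0.411357)  len=0.9919
  (v3,v8,v6) [+-+] → (-0.128138, 1.4961, -0.411357)–(-0.863756, 1.4961, -0.411357)  len=0.7356
  (v6,v9,v7) [+--] → (-1.57623, 1.4961, 0)–(-0.863756, 1.4961, 0.411357)  len=0.8227
  (v8,v11,v6) [--+] → (-1.2784, 1.4961, -0.171952)–(-0.863756, 1.4961, -0.411357)  len=0.4788
  (v6,v11,v9) [+--] → (-1.2784, 1.4961, -0.171952)–(-1.57623, 1.4961, 0)  len=0.3439

Chained into 1 loop(s):
  loop 1: 10 segments, perimeter = 6.7458
Total perimeter = 6.746

loops=1 perimeter=6.746


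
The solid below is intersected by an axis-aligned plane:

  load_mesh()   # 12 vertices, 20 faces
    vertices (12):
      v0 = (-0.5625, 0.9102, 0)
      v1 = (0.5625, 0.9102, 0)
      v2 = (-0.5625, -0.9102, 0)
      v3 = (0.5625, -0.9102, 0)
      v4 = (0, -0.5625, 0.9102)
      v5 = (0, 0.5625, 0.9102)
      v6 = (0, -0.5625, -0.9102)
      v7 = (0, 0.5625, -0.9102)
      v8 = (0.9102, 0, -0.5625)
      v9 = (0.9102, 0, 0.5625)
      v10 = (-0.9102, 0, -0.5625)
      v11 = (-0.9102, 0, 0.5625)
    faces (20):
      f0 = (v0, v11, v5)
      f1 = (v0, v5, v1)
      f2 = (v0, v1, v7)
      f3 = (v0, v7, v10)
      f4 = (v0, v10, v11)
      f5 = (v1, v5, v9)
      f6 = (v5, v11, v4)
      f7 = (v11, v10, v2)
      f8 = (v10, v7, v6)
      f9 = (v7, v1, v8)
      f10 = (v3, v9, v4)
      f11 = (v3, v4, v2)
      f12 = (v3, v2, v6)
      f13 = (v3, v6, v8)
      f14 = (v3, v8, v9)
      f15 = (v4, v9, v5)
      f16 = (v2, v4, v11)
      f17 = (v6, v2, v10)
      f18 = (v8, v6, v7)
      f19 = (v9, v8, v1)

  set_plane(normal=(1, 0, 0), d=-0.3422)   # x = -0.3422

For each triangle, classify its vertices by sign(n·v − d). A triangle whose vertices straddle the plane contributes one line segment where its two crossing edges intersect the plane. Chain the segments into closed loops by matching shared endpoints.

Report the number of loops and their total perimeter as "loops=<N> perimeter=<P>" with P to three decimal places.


Straddling triangles (10 of 20):
  (v0,v11,v5) [--+] → (-0.3422, 0.351022, 0.779478)–(-0.3422, 0.774025, 0.356475)  len=0.5982
  (v0,v5,v1) [-++] → (-0.3422, 0.774025, 0.356475)–(-0.3422, 0.9102, 0)  len=0.3816
  (v0,v1,v7) [-++] → (-0.3422, 0.9102, 0)–(-0.3422, 0.774025, -0.356475)  len=0.3816
  (v0,v7,v10) [-+-] → (-0.3422, 0.774025, -0.356475)–(-0.3422, 0.351022, -0.779478)  len=0.5982
  (v5,v11,v4) [+-+] → (-0.3422, 0.351022, 0.779478)–(-0.3422, -0.351022, 0.779478)  len=0.7020
  (v10,v7,v6) [-++] → (-0.3422, 0.351022, -0.779478)–(-0.3422, -0.351022, -0.779478)  len=0.7020
  (v3,v4,v2) [++-] → (-0.3422, -0.774025, 0.356475)–(-0.3422, -0.9102, 0)  len=0.3816
  (v3,v2,v6) [+-+] → (-0.3422, -0.9102, 0)–(-0.3422, -0.774025, -0.356475)  len=0.3816
  (v2,v4,v11) [-+-] → (-0.3422, -0.774025, 0.356475)–(-0.3422, -0.351022, 0.779478)  len=0.5982
  (v6,v2,v10) [+--] → (-0.3422, -0.774025, -0.356475)–(-0.3422, -0.351022, -0.779478)  len=0.5982

Chained into 1 loop(s):
  loop 1: 10 segments, perimeter = 5.3234
Total perimeter = 5.323

loops=1 perimeter=5.323


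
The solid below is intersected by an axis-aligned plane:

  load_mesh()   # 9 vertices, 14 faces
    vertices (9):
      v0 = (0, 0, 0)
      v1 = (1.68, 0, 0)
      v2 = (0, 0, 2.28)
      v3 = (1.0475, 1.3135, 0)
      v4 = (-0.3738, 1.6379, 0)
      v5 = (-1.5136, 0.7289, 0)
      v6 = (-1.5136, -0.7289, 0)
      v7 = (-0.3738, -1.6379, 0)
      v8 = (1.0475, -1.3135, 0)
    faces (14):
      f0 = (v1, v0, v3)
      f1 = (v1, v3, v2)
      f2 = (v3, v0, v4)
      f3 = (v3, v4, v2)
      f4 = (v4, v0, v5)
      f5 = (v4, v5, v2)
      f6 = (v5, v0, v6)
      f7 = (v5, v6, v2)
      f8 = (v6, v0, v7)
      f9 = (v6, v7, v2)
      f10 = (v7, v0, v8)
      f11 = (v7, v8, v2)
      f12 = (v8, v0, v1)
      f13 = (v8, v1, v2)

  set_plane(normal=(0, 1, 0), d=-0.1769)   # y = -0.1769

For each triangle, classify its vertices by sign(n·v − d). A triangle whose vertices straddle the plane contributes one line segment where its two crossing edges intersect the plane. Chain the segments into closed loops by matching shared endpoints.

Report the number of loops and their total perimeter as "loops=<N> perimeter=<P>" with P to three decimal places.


loops=1 perimeter=8.272

Straddling triangles (8 of 14):
  (v5,v0,v6) [++-] → (-0.367342, -0.1769, 0)–(-1.5136, -0.1769, 0)  len=1.1463
  (v5,v6,v2) [+-+] → (-1.5136, -0.1769, 0)–(-0.367342, -0.1769, 1.72666)  len=2.0725
  (v6,v0,v7) [-+-] → (-0.367342, -0.1769, 0)–(-0.040372, -0.1769, 0)  len=0.3270
  (v6,v7,v2) [--+] → (-0.040372, -0.1769, 2.03375)–(-0.367342, -0.1769, 1.72666)  len=0.4486
  (v7,v0,v8) [-+-] → (-0.040372, -0.1769, 0)–(0.141076, -0.1769, 0)  len=0.1814
  (v7,v8,v2) [--+] → (0.141076, -0.1769, 1.97293)–(-0.040372, -0.1769, 2.03375)  len=0.1914
  (v8,v0,v1) [-++] → (0.141076, -0.1769, 0)–(1.59482, -0.1769, 0)  len=1.4537
  (v8,v1,v2) [-++] → (1.59482, -0.1769, 0)–(0.141076, -0.1769, 1.97293)  len=2.4507

Chained into 1 loop(s):
  loop 1: 8 segments, perimeter = 8.2715
Total perimeter = 8.272


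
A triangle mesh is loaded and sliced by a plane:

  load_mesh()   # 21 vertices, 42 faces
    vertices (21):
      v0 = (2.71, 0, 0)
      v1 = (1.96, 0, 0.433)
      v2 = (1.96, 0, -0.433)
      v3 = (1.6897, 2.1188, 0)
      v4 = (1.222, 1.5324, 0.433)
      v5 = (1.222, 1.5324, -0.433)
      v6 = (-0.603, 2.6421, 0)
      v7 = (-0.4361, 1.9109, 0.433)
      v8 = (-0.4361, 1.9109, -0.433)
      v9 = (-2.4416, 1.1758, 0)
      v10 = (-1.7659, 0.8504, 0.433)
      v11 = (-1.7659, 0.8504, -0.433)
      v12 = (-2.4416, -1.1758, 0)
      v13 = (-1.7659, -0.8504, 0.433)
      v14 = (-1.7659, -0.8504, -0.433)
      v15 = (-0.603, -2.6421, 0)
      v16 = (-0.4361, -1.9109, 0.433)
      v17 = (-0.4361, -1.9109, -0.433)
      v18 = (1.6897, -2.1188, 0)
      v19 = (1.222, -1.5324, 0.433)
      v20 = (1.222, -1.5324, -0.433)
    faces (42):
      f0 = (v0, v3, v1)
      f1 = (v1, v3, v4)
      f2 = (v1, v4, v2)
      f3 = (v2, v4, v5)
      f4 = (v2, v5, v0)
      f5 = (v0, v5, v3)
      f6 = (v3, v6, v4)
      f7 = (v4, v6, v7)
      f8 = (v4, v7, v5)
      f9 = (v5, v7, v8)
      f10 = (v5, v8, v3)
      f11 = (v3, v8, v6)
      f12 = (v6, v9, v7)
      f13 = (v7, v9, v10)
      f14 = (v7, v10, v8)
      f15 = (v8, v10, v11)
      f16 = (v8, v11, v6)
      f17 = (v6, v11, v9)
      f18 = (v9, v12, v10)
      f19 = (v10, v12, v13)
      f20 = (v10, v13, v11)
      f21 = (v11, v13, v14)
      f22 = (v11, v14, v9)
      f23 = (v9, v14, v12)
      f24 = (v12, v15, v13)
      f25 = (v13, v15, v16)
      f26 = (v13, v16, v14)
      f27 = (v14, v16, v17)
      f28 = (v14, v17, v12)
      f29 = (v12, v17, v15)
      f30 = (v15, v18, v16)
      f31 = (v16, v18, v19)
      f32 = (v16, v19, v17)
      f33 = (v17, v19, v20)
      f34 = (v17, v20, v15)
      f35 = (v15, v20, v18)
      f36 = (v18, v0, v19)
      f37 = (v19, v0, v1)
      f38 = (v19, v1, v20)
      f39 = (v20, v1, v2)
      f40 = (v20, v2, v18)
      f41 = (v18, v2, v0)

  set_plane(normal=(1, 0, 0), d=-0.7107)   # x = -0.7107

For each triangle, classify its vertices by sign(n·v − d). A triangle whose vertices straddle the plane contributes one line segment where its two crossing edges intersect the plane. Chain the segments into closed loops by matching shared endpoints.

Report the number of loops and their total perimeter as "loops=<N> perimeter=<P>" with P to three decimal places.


loops=2 perimeter=5.599

Straddling triangles (12 of 42):
  (v6,v9,v7) [+-+] → (-0.7107, 2.55621, 0)–(-0.7107, 1.81025, 0.373712)  len=0.8343
  (v7,v9,v10) [+--] → (-0.7107, 1.81025, 0.373712)–(-0.7107, 1.69191, 0.433)  len=0.1324
  (v7,v10,v8) [+-+] → (-0.7107, 1.69191, 0.433)–(-0.7107, 1.69191, -0.254173)  len=0.6872
  (v8,v10,v11) [+--] → (-0.7107, 1.69191, -0.254173)–(-0.7107, 1.69191, -0.433)  len=0.1788
  (v8,v11,v6) [+-+] → (-0.7107, 1.69191, -0.433)–(-0.7107, 2.47616, -0.0401016)  len=0.8772
  (v6,v11,v9) [+--] → (-0.7107, 2.47616, -0.0401016)–(-0.7107, 2.55621, 0)  len=0.0895
  (v12,v15,v13) [-+-] → (-0.7107, -2.55621, 0)–(-0.7107, -2.47616, 0.0401016)  len=0.0895
  (v13,v15,v16) [-++] → (-0.7107, -2.47616, 0.0401016)–(-0.7107, -1.69191, 0.433)  len=0.8772
  (v13,v16,v14) [-+-] → (-0.7107, -1.69191, 0.433)–(-0.7107, -1.69191, 0.254173)  len=0.1788
  (v14,v16,v17) [-++] → (-0.7107, -1.69191, 0.254173)–(-0.7107, -1.69191, -0.433)  len=0.6872
  (v14,v17,v12) [-+-] → (-0.7107, -1.69191, -0.433)–(-0.7107, -1.81025, -0.373712)  len=0.1324
  (v12,v17,v15) [-++] → (-0.7107, -1.81025, -0.373712)–(-0.7107, -2.55621, 0)  len=0.8343

Chained into 2 loop(s):
  loop 1: 6 segments, perimeter = 2.7994
  loop 2: 6 segments, perimeter = 2.7994
Total perimeter = 5.599


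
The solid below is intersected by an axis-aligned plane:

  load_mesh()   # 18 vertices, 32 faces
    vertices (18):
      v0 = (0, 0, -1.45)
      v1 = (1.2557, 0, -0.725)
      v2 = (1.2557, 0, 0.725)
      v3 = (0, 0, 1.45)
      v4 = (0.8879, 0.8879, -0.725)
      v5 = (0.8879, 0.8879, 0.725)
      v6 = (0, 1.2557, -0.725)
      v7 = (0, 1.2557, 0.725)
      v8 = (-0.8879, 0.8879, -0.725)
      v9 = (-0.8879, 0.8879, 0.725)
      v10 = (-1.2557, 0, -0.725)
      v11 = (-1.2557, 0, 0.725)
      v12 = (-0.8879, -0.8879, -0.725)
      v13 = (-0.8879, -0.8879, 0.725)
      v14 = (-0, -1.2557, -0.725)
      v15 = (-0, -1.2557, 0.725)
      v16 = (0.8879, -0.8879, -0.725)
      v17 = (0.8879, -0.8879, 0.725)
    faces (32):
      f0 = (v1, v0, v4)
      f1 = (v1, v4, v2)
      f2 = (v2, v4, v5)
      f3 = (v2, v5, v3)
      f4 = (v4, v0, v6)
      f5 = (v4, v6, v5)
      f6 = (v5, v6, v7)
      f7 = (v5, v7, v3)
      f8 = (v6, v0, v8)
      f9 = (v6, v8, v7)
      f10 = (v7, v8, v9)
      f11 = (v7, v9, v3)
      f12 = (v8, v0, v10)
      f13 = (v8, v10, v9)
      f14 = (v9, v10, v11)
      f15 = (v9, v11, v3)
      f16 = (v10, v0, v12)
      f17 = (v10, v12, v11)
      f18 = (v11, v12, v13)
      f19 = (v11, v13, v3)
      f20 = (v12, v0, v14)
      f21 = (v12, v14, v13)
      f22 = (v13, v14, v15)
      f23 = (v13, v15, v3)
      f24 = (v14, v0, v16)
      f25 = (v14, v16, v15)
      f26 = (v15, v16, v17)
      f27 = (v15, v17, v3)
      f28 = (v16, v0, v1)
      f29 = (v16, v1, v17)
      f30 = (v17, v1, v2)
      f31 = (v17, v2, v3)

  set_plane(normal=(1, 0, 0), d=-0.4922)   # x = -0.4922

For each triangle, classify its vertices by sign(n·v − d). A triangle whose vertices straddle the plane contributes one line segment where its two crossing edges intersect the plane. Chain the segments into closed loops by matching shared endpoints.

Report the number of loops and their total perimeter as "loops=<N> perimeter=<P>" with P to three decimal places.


Straddling triangles (12 of 32):
  (v6,v0,v8) [++-] → (-0.4922, 0.4922, -1.0481)–(-0.4922, 1.05181, -0.725)  len=0.6462
  (v6,v8,v7) [+-+] → (-0.4922, 1.05181, -0.725)–(-0.4922, 1.05181, -0.0787955)  len=0.6462
  (v7,v8,v9) [+--] → (-0.4922, 1.05181, -0.0787955)–(-0.4922, 1.05181, 0.725)  len=0.8038
  (v7,v9,v3) [+-+] → (-0.4922, 1.05181, 0.725)–(-0.4922, 0.4922, 1.0481)  len=0.6462
  (v8,v0,v10) [-+-] → (-0.4922, 0.4922, -1.0481)–(-0.4922, 0, -1.16582)  len=0.5061
  (v9,v11,v3) [--+] → (-0.4922, 0, 1.16582)–(-0.4922, 0.4922, 1.0481)  len=0.5061
  (v10,v0,v12) [-+-] → (-0.4922, 0, -1.16582)–(-0.4922, -0.4922, -1.0481)  len=0.5061
  (v11,v13,v3) [--+] → (-0.4922, -0.4922, 1.0481)–(-0.4922, 0, 1.16582)  len=0.5061
  (v12,v0,v14) [-++] → (-0.4922, -0.4922, -1.0481)–(-0.4922, -1.05181, -0.725)  len=0.6462
  (v12,v14,v13) [-+-] → (-0.4922, -1.05181, -0.725)–(-0.4922, -1.05181, 0.0787955)  len=0.8038
  (v13,v14,v15) [-++] → (-0.4922, -1.05181, 0.0787955)–(-0.4922, -1.05181, 0.725)  len=0.6462
  (v13,v15,v3) [-++] → (-0.4922, -1.05181, 0.725)–(-0.4922, -0.4922, 1.0481)  len=0.6462

Chained into 1 loop(s):
  loop 1: 12 segments, perimeter = 7.5091
Total perimeter = 7.509

loops=1 perimeter=7.509


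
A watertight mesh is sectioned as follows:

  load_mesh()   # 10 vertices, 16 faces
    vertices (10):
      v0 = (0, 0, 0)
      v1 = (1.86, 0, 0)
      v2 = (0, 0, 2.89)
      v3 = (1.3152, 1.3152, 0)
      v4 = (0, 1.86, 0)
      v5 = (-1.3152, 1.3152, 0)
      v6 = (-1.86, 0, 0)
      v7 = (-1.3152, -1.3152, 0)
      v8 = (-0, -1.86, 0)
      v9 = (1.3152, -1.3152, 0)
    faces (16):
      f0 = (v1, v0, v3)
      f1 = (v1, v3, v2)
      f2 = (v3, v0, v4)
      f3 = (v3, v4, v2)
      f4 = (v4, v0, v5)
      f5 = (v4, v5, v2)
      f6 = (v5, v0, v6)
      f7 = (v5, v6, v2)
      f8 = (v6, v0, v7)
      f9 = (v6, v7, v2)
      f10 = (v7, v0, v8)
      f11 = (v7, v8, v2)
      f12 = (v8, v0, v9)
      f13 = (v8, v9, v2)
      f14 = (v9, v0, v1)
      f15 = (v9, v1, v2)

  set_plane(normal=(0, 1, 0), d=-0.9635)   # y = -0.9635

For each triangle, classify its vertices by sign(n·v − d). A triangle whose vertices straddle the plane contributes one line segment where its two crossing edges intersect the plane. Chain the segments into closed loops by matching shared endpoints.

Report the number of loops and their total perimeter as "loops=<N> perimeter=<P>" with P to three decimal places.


loops=1 perimeter=7.051

Straddling triangles (8 of 16):
  (v6,v0,v7) [++-] → (-0.9635, -0.9635, 0)–(-1.46089, -0.9635, 0)  len=0.4974
  (v6,v7,v2) [+-+] → (-1.46089, -0.9635, 0)–(-0.9635, -0.9635, 0.77282)  len=0.9190
  (v7,v0,v8) [-+-] → (-0.9635, -0.9635, 0)–(0, -0.9635, 0)  len=0.9635
  (v7,v8,v2) [--+] → (0, -0.9635, 1.39295)–(-0.9635, -0.9635, 0.77282)  len=1.1458
  (v8,v0,v9) [-+-] → (0, -0.9635, 0)–(0.9635, -0.9635, 0)  len=0.9635
  (v8,v9,v2) [--+] → (0.9635, -0.9635, 0.77282)–(0, -0.9635, 1.39295)  len=1.1458
  (v9,v0,v1) [-++] → (0.9635, -0.9635, 0)–(1.46089, -0.9635, 0)  len=0.4974
  (v9,v1,v2) [-++] → (1.46089, -0.9635, 0)–(0.9635, -0.9635, 0.77282)  len=0.9190

Chained into 1 loop(s):
  loop 1: 8 segments, perimeter = 7.0515
Total perimeter = 7.051


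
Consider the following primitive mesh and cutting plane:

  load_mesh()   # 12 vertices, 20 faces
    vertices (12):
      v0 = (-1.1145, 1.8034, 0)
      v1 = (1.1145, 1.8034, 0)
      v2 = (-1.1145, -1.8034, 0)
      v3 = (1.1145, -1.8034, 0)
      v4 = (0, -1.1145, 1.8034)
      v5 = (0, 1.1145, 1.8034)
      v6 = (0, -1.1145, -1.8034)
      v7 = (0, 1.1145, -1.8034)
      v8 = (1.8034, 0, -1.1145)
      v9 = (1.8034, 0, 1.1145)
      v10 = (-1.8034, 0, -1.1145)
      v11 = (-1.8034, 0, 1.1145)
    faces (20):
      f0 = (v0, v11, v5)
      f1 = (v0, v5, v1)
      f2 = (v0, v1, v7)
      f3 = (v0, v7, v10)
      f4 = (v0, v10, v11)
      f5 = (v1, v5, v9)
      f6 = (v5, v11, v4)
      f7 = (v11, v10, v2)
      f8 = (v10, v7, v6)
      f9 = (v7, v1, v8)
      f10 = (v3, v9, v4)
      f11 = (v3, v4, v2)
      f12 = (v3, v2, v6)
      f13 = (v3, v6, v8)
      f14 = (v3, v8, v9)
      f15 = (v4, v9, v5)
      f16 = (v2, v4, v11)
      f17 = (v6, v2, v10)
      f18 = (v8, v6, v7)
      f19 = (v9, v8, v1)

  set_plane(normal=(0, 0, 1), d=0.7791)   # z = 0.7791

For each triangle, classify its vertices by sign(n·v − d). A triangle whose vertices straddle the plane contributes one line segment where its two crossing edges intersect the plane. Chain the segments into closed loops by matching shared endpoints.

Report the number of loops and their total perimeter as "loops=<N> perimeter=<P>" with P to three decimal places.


Straddling triangles (10 of 20):
  (v0,v11,v5) [-++] → (-1.59608, 0.542719, 0.7791)–(-0.633017, 1.50578, 0.7791)  len=1.3620
  (v0,v5,v1) [-+-] → (-0.633017, 1.50578, 0.7791)–(0.633017, 1.50578, 0.7791)  len=1.2660
  (v0,v10,v11) [--+] → (-1.8034, 0, 0.7791)–(-1.59608, 0.542719, 0.7791)  len=0.5810
  (v1,v5,v9) [-++] → (0.633017, 1.50578, 0.7791)–(1.59608, 0.542719, 0.7791)  len=1.3620
  (v11,v10,v2) [+--] → (-1.8034, 0, 0.7791)–(-1.59608, -0.542719, 0.7791)  len=0.5810
  (v3,v9,v4) [-++] → (1.59608, -0.542719, 0.7791)–(0.633017, -1.50578, 0.7791)  len=1.3620
  (v3,v4,v2) [-+-] → (0.633017, -1.50578, 0.7791)–(-0.633017, -1.50578, 0.7791)  len=1.2660
  (v3,v8,v9) [--+] → (1.8034, 0, 0.7791)–(1.59608, -0.542719, 0.7791)  len=0.5810
  (v2,v4,v11) [-++] → (-0.633017, -1.50578, 0.7791)–(-1.59608, -0.542719, 0.7791)  len=1.3620
  (v9,v8,v1) [+--] → (1.8034, 0, 0.7791)–(1.59608, 0.542719, 0.7791)  len=0.5810

Chained into 1 loop(s):
  loop 1: 10 segments, perimeter = 10.3039
Total perimeter = 10.304

loops=1 perimeter=10.304


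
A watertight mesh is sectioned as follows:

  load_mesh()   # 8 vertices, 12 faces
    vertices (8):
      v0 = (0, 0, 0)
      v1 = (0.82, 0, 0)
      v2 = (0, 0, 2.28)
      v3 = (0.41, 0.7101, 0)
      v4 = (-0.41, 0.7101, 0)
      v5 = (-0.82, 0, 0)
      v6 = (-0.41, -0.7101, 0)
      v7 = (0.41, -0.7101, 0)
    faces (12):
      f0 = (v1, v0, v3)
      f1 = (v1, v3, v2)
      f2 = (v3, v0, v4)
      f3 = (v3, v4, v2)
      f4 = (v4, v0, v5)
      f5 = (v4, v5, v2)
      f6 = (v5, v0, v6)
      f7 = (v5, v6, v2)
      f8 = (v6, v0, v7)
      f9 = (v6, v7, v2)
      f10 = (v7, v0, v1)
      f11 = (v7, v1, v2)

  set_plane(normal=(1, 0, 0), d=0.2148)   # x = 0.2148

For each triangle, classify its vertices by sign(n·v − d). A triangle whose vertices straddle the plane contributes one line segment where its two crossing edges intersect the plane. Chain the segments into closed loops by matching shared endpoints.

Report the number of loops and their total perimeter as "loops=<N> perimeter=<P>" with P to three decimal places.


loops=1 perimeter=5.101

Straddling triangles (8 of 12):
  (v1,v0,v3) [+-+] → (0.2148, 0, 0)–(0.2148, 0.372023, 0)  len=0.3720
  (v1,v3,v2) [++-] → (0.2148, 0.372023, 1.0855)–(0.2148, 0, 1.68275)  len=0.7036
  (v3,v0,v4) [+--] → (0.2148, 0.372023, 0)–(0.2148, 0.7101, 0)  len=0.3381
  (v3,v4,v2) [+--] → (0.2148, 0.7101, 0)–(0.2148, 0.372023, 1.0855)  len=1.1369
  (v6,v0,v7) [--+] → (0.2148, -0.372023, 0)–(0.2148, -0.7101, 0)  len=0.3381
  (v6,v7,v2) [-+-] → (0.2148, -0.7101, 0)–(0.2148, -0.372023, 1.0855)  len=1.1369
  (v7,v0,v1) [+-+] → (0.2148, -0.372023, 0)–(0.2148, 0, 0)  len=0.3720
  (v7,v1,v2) [++-] → (0.2148, 0, 1.68275)–(0.2148, -0.372023, 1.0855)  len=0.7036

Chained into 1 loop(s):
  loop 1: 8 segments, perimeter = 5.1013
Total perimeter = 5.101


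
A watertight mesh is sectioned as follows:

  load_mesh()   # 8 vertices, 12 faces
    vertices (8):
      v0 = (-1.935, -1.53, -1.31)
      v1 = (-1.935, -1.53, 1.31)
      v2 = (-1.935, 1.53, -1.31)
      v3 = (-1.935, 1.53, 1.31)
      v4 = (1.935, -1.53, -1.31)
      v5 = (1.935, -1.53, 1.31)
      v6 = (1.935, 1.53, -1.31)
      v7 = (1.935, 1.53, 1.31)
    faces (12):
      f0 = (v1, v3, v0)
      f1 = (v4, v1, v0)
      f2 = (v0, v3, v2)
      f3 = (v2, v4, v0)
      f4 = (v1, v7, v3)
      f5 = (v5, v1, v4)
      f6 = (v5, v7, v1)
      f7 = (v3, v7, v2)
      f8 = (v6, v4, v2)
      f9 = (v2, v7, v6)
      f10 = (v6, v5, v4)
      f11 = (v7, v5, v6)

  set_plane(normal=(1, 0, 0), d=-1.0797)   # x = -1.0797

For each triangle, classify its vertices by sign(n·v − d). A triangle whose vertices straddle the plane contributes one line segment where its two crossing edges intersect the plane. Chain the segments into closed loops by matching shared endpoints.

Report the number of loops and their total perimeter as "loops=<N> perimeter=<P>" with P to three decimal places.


loops=1 perimeter=11.360

Straddling triangles (8 of 12):
  (v4,v1,v0) [+--] → (-1.0797, -1.53, 0.73096)–(-1.0797, -1.53, -1.31)  len=2.0410
  (v2,v4,v0) [-+-] → (-1.0797, 0.853716, -1.31)–(-1.0797, -1.53, -1.31)  len=2.3837
  (v1,v7,v3) [-+-] → (-1.0797, -0.853716, 1.31)–(-1.0797, 1.53, 1.31)  len=2.3837
  (v5,v1,v4) [+-+] → (-1.0797, -1.53, 1.31)–(-1.0797, -1.53, 0.73096)  len=0.5790
  (v5,v7,v1) [++-] → (-1.0797, -0.853716, 1.31)–(-1.0797, -1.53, 1.31)  len=0.6763
  (v3,v7,v2) [-+-] → (-1.0797, 1.53, 1.31)–(-1.0797, 1.53, -0.73096)  len=2.0410
  (v6,v4,v2) [++-] → (-1.0797, 0.853716, -1.31)–(-1.0797, 1.53, -1.31)  len=0.6763
  (v2,v7,v6) [-++] → (-1.0797, 1.53, -0.73096)–(-1.0797, 1.53, -1.31)  len=0.5790

Chained into 1 loop(s):
  loop 1: 8 segments, perimeter = 11.3600
Total perimeter = 11.360
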